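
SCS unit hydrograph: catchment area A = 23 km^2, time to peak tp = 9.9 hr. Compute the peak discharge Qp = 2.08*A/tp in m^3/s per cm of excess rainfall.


SCS formula: Qp = 2.08 * A / tp.
Qp = 2.08 * 23 / 9.9
   = 47.84 / 9.9
   = 4.83 m^3/s per cm.

4.83


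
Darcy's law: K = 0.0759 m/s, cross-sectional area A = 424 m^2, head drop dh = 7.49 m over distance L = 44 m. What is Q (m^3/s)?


Darcy's law: Q = K * A * i, where i = dh/L.
Hydraulic gradient i = 7.49 / 44 = 0.170227.
Q = 0.0759 * 424 * 0.170227
  = 5.4782 m^3/s.

5.4782


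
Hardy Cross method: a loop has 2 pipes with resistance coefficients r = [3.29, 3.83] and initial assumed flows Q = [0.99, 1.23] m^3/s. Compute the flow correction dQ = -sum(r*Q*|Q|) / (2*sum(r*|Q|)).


Numerator terms (r*Q*|Q|): 3.29*0.99*|0.99| = 3.2245; 3.83*1.23*|1.23| = 5.7944.
Sum of numerator = 9.0189.
Denominator terms (r*|Q|): 3.29*|0.99| = 3.2571; 3.83*|1.23| = 4.7109.
2 * sum of denominator = 2 * 7.968 = 15.936.
dQ = -9.0189 / 15.936 = -0.5659 m^3/s.

-0.5659


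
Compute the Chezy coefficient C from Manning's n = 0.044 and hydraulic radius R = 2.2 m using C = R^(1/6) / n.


The Chezy coefficient relates to Manning's n through C = R^(1/6) / n.
R^(1/6) = 2.2^(1/6) = 1.140435.
C = 1.140435 / 0.044 = 25.92 m^(1/2)/s.

25.92


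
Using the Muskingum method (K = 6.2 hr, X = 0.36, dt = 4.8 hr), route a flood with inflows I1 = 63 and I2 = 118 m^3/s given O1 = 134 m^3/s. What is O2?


Muskingum coefficients:
denom = 2*K*(1-X) + dt = 2*6.2*(1-0.36) + 4.8 = 12.736.
C0 = (dt - 2*K*X)/denom = (4.8 - 2*6.2*0.36)/12.736 = 0.0264.
C1 = (dt + 2*K*X)/denom = (4.8 + 2*6.2*0.36)/12.736 = 0.7274.
C2 = (2*K*(1-X) - dt)/denom = 0.2462.
O2 = C0*I2 + C1*I1 + C2*O1
   = 0.0264*118 + 0.7274*63 + 0.2462*134
   = 81.93 m^3/s.

81.93


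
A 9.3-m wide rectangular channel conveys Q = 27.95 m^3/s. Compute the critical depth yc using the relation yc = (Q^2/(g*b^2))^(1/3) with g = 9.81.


Using yc = (Q^2 / (g * b^2))^(1/3):
Q^2 = 27.95^2 = 781.2.
g * b^2 = 9.81 * 9.3^2 = 9.81 * 86.49 = 848.47.
Q^2 / (g*b^2) = 781.2 / 848.47 = 0.9207.
yc = 0.9207^(1/3) = 0.9728 m.

0.9728


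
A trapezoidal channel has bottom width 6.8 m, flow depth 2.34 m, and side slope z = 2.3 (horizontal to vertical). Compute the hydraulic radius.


For a trapezoidal section with side slope z:
A = (b + z*y)*y = (6.8 + 2.3*2.34)*2.34 = 28.506 m^2.
P = b + 2*y*sqrt(1 + z^2) = 6.8 + 2*2.34*sqrt(1 + 2.3^2) = 18.537 m.
R = A/P = 28.506 / 18.537 = 1.5378 m.

1.5378


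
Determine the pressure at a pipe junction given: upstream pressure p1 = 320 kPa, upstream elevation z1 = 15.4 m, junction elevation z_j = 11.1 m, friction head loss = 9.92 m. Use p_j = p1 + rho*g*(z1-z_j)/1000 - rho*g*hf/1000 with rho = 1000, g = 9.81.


Junction pressure: p_j = p1 + rho*g*(z1 - z_j)/1000 - rho*g*hf/1000.
Elevation term = 1000*9.81*(15.4 - 11.1)/1000 = 42.183 kPa.
Friction term = 1000*9.81*9.92/1000 = 97.315 kPa.
p_j = 320 + 42.183 - 97.315 = 264.87 kPa.

264.87


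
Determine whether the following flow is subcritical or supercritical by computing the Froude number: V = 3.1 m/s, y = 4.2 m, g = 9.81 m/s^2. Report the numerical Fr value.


The Froude number is defined as Fr = V / sqrt(g*y).
g*y = 9.81 * 4.2 = 41.202.
sqrt(g*y) = sqrt(41.202) = 6.4189.
Fr = 3.1 / 6.4189 = 0.483.
Since Fr < 1, the flow is subcritical.

0.483


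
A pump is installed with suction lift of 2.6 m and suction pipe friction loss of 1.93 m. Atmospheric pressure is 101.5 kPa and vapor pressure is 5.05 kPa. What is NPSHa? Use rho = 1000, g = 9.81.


NPSHa = p_atm/(rho*g) - z_s - hf_s - p_vap/(rho*g).
p_atm/(rho*g) = 101.5*1000 / (1000*9.81) = 10.347 m.
p_vap/(rho*g) = 5.05*1000 / (1000*9.81) = 0.515 m.
NPSHa = 10.347 - 2.6 - 1.93 - 0.515
      = 5.3 m.

5.3


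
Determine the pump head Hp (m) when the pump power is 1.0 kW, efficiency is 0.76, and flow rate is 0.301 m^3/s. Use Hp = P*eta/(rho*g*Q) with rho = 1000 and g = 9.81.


Pump head formula: Hp = P * eta / (rho * g * Q).
Numerator: P * eta = 1.0 * 1000 * 0.76 = 760.0 W.
Denominator: rho * g * Q = 1000 * 9.81 * 0.301 = 2952.81.
Hp = 760.0 / 2952.81 = 0.26 m.

0.26


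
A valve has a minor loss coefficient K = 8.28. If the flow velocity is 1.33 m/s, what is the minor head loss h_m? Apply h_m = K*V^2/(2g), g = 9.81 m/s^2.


Minor loss formula: h_m = K * V^2/(2g).
V^2 = 1.33^2 = 1.7689.
V^2/(2g) = 1.7689 / 19.62 = 0.0902 m.
h_m = 8.28 * 0.0902 = 0.7465 m.

0.7465


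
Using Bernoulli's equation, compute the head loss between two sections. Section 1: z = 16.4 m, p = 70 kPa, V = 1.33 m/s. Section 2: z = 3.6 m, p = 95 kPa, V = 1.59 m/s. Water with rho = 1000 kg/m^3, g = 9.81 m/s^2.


Total head at each section: H = z + p/(rho*g) + V^2/(2g).
H1 = 16.4 + 70*1000/(1000*9.81) + 1.33^2/(2*9.81)
   = 16.4 + 7.136 + 0.0902
   = 23.626 m.
H2 = 3.6 + 95*1000/(1000*9.81) + 1.59^2/(2*9.81)
   = 3.6 + 9.684 + 0.1289
   = 13.413 m.
h_L = H1 - H2 = 23.626 - 13.413 = 10.213 m.

10.213


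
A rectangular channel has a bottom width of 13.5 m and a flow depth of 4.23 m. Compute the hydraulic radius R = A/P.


For a rectangular section:
Flow area A = b * y = 13.5 * 4.23 = 57.11 m^2.
Wetted perimeter P = b + 2y = 13.5 + 2*4.23 = 21.96 m.
Hydraulic radius R = A/P = 57.11 / 21.96 = 2.6004 m.

2.6004


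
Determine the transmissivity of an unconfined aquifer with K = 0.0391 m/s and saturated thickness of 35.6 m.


Transmissivity is defined as T = K * h.
T = 0.0391 * 35.6
  = 1.392 m^2/s.

1.392


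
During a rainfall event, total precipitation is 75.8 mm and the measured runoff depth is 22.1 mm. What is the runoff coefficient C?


The runoff coefficient C = runoff depth / rainfall depth.
C = 22.1 / 75.8
  = 0.2916.

0.2916


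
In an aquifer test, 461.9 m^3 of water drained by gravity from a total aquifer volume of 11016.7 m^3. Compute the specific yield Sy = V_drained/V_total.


Specific yield Sy = Volume drained / Total volume.
Sy = 461.9 / 11016.7
   = 0.0419.

0.0419


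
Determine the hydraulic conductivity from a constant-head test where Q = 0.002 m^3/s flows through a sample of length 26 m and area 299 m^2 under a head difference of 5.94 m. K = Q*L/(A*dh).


From K = Q*L / (A*dh):
Numerator: Q*L = 0.002 * 26 = 0.052.
Denominator: A*dh = 299 * 5.94 = 1776.06.
K = 0.052 / 1776.06 = 2.9e-05 m/s.

2.9e-05


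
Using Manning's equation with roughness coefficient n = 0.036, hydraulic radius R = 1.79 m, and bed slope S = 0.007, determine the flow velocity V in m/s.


Manning's equation gives V = (1/n) * R^(2/3) * S^(1/2).
First, compute R^(2/3) = 1.79^(2/3) = 1.4742.
Next, S^(1/2) = 0.007^(1/2) = 0.083666.
Then 1/n = 1/0.036 = 27.78.
V = 27.78 * 1.4742 * 0.083666 = 3.4262 m/s.

3.4262


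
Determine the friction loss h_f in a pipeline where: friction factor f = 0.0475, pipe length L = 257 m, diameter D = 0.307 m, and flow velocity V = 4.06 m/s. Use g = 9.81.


Darcy-Weisbach equation: h_f = f * (L/D) * V^2/(2g).
f * L/D = 0.0475 * 257/0.307 = 39.7638.
V^2/(2g) = 4.06^2 / (2*9.81) = 16.4836 / 19.62 = 0.8401 m.
h_f = 39.7638 * 0.8401 = 33.407 m.

33.407


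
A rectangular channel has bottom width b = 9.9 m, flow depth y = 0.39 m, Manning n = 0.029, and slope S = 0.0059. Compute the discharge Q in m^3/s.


For a rectangular channel, the cross-sectional area A = b * y = 9.9 * 0.39 = 3.86 m^2.
The wetted perimeter P = b + 2y = 9.9 + 2*0.39 = 10.68 m.
Hydraulic radius R = A/P = 3.86/10.68 = 0.3615 m.
Velocity V = (1/n)*R^(2/3)*S^(1/2) = (1/0.029)*0.3615^(2/3)*0.0059^(1/2) = 1.3441 m/s.
Discharge Q = A * V = 3.86 * 1.3441 = 5.19 m^3/s.

5.19


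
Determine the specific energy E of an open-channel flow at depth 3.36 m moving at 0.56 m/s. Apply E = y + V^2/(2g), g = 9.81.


Specific energy E = y + V^2/(2g).
Velocity head = V^2/(2g) = 0.56^2 / (2*9.81) = 0.3136 / 19.62 = 0.016 m.
E = 3.36 + 0.016 = 3.376 m.

3.376


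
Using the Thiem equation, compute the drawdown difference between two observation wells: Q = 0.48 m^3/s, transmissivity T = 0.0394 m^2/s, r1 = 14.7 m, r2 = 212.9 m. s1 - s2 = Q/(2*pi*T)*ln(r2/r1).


Thiem equation: s1 - s2 = Q/(2*pi*T) * ln(r2/r1).
ln(r2/r1) = ln(212.9/14.7) = 2.673.
Q/(2*pi*T) = 0.48 / (2*pi*0.0394) = 0.48 / 0.2476 = 1.9389.
s1 - s2 = 1.9389 * 2.673 = 5.1827 m.

5.1827


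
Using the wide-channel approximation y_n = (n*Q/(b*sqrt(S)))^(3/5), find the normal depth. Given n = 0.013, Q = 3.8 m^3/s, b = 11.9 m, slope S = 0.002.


We use the wide-channel approximation y_n = (n*Q/(b*sqrt(S)))^(3/5).
sqrt(S) = sqrt(0.002) = 0.044721.
Numerator: n*Q = 0.013 * 3.8 = 0.0494.
Denominator: b*sqrt(S) = 11.9 * 0.044721 = 0.53218.
arg = 0.0928.
y_n = 0.0928^(3/5) = 0.2402 m.

0.2402


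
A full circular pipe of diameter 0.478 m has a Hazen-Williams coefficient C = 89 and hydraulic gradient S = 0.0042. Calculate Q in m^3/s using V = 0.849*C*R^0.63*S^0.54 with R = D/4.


For a full circular pipe, R = D/4 = 0.478/4 = 0.1195 m.
V = 0.849 * 89 * 0.1195^0.63 * 0.0042^0.54
  = 0.849 * 89 * 0.262266 * 0.052066
  = 1.0318 m/s.
Pipe area A = pi*D^2/4 = pi*0.478^2/4 = 0.1795 m^2.
Q = A * V = 0.1795 * 1.0318 = 0.1852 m^3/s.

0.1852


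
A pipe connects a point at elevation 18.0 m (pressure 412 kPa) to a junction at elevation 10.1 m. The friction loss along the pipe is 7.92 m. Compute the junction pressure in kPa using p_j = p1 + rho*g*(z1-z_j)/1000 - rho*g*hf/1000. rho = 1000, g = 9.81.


Junction pressure: p_j = p1 + rho*g*(z1 - z_j)/1000 - rho*g*hf/1000.
Elevation term = 1000*9.81*(18.0 - 10.1)/1000 = 77.499 kPa.
Friction term = 1000*9.81*7.92/1000 = 77.695 kPa.
p_j = 412 + 77.499 - 77.695 = 411.8 kPa.

411.8


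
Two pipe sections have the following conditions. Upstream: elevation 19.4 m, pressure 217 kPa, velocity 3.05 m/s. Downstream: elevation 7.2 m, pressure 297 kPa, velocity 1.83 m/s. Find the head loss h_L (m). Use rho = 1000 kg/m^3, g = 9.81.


Total head at each section: H = z + p/(rho*g) + V^2/(2g).
H1 = 19.4 + 217*1000/(1000*9.81) + 3.05^2/(2*9.81)
   = 19.4 + 22.12 + 0.4741
   = 41.994 m.
H2 = 7.2 + 297*1000/(1000*9.81) + 1.83^2/(2*9.81)
   = 7.2 + 30.275 + 0.1707
   = 37.646 m.
h_L = H1 - H2 = 41.994 - 37.646 = 4.349 m.

4.349


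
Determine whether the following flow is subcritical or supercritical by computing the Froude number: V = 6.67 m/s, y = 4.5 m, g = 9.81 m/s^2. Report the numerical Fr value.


The Froude number is defined as Fr = V / sqrt(g*y).
g*y = 9.81 * 4.5 = 44.145.
sqrt(g*y) = sqrt(44.145) = 6.6442.
Fr = 6.67 / 6.6442 = 1.0039.
Since Fr > 1, the flow is supercritical.

1.0039


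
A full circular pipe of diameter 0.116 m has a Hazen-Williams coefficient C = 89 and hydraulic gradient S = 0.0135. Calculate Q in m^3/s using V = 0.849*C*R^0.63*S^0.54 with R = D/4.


For a full circular pipe, R = D/4 = 0.116/4 = 0.029 m.
V = 0.849 * 89 * 0.029^0.63 * 0.0135^0.54
  = 0.849 * 89 * 0.107476 * 0.097809
  = 0.7943 m/s.
Pipe area A = pi*D^2/4 = pi*0.116^2/4 = 0.0106 m^2.
Q = A * V = 0.0106 * 0.7943 = 0.0084 m^3/s.

0.0084


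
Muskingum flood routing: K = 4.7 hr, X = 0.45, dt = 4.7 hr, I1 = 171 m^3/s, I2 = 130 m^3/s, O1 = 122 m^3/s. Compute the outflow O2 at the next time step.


Muskingum coefficients:
denom = 2*K*(1-X) + dt = 2*4.7*(1-0.45) + 4.7 = 9.87.
C0 = (dt - 2*K*X)/denom = (4.7 - 2*4.7*0.45)/9.87 = 0.0476.
C1 = (dt + 2*K*X)/denom = (4.7 + 2*4.7*0.45)/9.87 = 0.9048.
C2 = (2*K*(1-X) - dt)/denom = 0.0476.
O2 = C0*I2 + C1*I1 + C2*O1
   = 0.0476*130 + 0.9048*171 + 0.0476*122
   = 166.71 m^3/s.

166.71


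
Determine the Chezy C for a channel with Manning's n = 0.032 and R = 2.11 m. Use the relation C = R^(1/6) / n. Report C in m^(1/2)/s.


The Chezy coefficient relates to Manning's n through C = R^(1/6) / n.
R^(1/6) = 2.11^(1/6) = 1.132523.
C = 1.132523 / 0.032 = 35.39 m^(1/2)/s.

35.39


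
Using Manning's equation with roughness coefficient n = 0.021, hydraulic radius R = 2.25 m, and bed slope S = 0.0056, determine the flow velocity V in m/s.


Manning's equation gives V = (1/n) * R^(2/3) * S^(1/2).
First, compute R^(2/3) = 2.25^(2/3) = 1.7171.
Next, S^(1/2) = 0.0056^(1/2) = 0.074833.
Then 1/n = 1/0.021 = 47.62.
V = 47.62 * 1.7171 * 0.074833 = 6.1188 m/s.

6.1188


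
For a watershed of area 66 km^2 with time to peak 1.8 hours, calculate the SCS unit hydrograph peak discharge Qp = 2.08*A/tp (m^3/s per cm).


SCS formula: Qp = 2.08 * A / tp.
Qp = 2.08 * 66 / 1.8
   = 137.28 / 1.8
   = 76.27 m^3/s per cm.

76.27


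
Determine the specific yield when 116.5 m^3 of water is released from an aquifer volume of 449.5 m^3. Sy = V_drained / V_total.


Specific yield Sy = Volume drained / Total volume.
Sy = 116.5 / 449.5
   = 0.2592.

0.2592


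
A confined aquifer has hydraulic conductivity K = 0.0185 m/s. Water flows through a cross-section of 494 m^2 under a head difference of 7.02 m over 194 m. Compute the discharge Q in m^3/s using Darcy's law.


Darcy's law: Q = K * A * i, where i = dh/L.
Hydraulic gradient i = 7.02 / 194 = 0.036186.
Q = 0.0185 * 494 * 0.036186
  = 0.3307 m^3/s.

0.3307


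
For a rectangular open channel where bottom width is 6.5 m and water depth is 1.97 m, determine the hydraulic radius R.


For a rectangular section:
Flow area A = b * y = 6.5 * 1.97 = 12.8 m^2.
Wetted perimeter P = b + 2y = 6.5 + 2*1.97 = 10.44 m.
Hydraulic radius R = A/P = 12.8 / 10.44 = 1.2265 m.

1.2265


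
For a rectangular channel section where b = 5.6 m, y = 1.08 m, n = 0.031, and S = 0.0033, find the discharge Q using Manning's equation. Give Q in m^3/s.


For a rectangular channel, the cross-sectional area A = b * y = 5.6 * 1.08 = 6.05 m^2.
The wetted perimeter P = b + 2y = 5.6 + 2*1.08 = 7.76 m.
Hydraulic radius R = A/P = 6.05/7.76 = 0.7794 m.
Velocity V = (1/n)*R^(2/3)*S^(1/2) = (1/0.031)*0.7794^(2/3)*0.0033^(1/2) = 1.5694 m/s.
Discharge Q = A * V = 6.05 * 1.5694 = 9.492 m^3/s.

9.492


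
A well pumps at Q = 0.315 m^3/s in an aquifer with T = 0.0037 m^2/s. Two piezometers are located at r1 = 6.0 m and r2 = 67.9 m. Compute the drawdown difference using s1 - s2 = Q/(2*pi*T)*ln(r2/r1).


Thiem equation: s1 - s2 = Q/(2*pi*T) * ln(r2/r1).
ln(r2/r1) = ln(67.9/6.0) = 2.4263.
Q/(2*pi*T) = 0.315 / (2*pi*0.0037) = 0.315 / 0.0232 = 13.5497.
s1 - s2 = 13.5497 * 2.4263 = 32.8753 m.

32.8753


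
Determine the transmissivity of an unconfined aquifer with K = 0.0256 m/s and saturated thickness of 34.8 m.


Transmissivity is defined as T = K * h.
T = 0.0256 * 34.8
  = 0.8909 m^2/s.

0.8909


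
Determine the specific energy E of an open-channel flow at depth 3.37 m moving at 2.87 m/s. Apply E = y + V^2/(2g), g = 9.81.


Specific energy E = y + V^2/(2g).
Velocity head = V^2/(2g) = 2.87^2 / (2*9.81) = 8.2369 / 19.62 = 0.4198 m.
E = 3.37 + 0.4198 = 3.7898 m.

3.7898


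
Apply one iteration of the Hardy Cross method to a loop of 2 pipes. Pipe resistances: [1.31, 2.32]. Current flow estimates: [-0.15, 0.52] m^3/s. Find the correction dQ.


Numerator terms (r*Q*|Q|): 1.31*-0.15*|-0.15| = -0.0295; 2.32*0.52*|0.52| = 0.6273.
Sum of numerator = 0.5979.
Denominator terms (r*|Q|): 1.31*|-0.15| = 0.1965; 2.32*|0.52| = 1.2064.
2 * sum of denominator = 2 * 1.4029 = 2.8058.
dQ = -0.5979 / 2.8058 = -0.2131 m^3/s.

-0.2131


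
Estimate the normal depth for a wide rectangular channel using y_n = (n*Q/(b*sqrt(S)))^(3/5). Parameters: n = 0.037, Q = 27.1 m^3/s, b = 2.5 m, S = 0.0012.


We use the wide-channel approximation y_n = (n*Q/(b*sqrt(S)))^(3/5).
sqrt(S) = sqrt(0.0012) = 0.034641.
Numerator: n*Q = 0.037 * 27.1 = 1.0027.
Denominator: b*sqrt(S) = 2.5 * 0.034641 = 0.086602.
arg = 11.5782.
y_n = 11.5782^(3/5) = 4.3469 m.

4.3469


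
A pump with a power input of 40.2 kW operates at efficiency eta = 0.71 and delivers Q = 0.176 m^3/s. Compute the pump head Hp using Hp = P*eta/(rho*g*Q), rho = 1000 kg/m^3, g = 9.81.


Pump head formula: Hp = P * eta / (rho * g * Q).
Numerator: P * eta = 40.2 * 1000 * 0.71 = 28542.0 W.
Denominator: rho * g * Q = 1000 * 9.81 * 0.176 = 1726.56.
Hp = 28542.0 / 1726.56 = 16.53 m.

16.53


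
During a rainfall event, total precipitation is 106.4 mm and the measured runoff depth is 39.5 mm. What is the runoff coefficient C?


The runoff coefficient C = runoff depth / rainfall depth.
C = 39.5 / 106.4
  = 0.3712.

0.3712


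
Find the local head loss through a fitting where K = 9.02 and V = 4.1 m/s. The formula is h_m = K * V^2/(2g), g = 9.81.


Minor loss formula: h_m = K * V^2/(2g).
V^2 = 4.1^2 = 16.81.
V^2/(2g) = 16.81 / 19.62 = 0.8568 m.
h_m = 9.02 * 0.8568 = 7.7281 m.

7.7281


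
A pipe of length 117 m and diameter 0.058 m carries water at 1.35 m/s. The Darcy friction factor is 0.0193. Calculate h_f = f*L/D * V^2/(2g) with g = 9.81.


Darcy-Weisbach equation: h_f = f * (L/D) * V^2/(2g).
f * L/D = 0.0193 * 117/0.058 = 38.9328.
V^2/(2g) = 1.35^2 / (2*9.81) = 1.8225 / 19.62 = 0.0929 m.
h_f = 38.9328 * 0.0929 = 3.616 m.

3.616


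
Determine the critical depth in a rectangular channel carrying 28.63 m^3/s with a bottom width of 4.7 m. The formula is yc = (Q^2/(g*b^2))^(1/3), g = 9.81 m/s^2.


Using yc = (Q^2 / (g * b^2))^(1/3):
Q^2 = 28.63^2 = 819.68.
g * b^2 = 9.81 * 4.7^2 = 9.81 * 22.09 = 216.7.
Q^2 / (g*b^2) = 819.68 / 216.7 = 3.7826.
yc = 3.7826^(1/3) = 1.5581 m.

1.5581


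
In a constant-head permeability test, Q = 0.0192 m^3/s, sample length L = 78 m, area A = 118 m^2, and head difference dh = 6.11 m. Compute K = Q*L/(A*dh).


From K = Q*L / (A*dh):
Numerator: Q*L = 0.0192 * 78 = 1.4976.
Denominator: A*dh = 118 * 6.11 = 720.98.
K = 1.4976 / 720.98 = 0.002077 m/s.

0.002077


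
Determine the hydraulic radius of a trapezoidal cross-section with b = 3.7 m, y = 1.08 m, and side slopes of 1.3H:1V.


For a trapezoidal section with side slope z:
A = (b + z*y)*y = (3.7 + 1.3*1.08)*1.08 = 5.512 m^2.
P = b + 2*y*sqrt(1 + z^2) = 3.7 + 2*1.08*sqrt(1 + 1.3^2) = 7.243 m.
R = A/P = 5.512 / 7.243 = 0.7611 m.

0.7611


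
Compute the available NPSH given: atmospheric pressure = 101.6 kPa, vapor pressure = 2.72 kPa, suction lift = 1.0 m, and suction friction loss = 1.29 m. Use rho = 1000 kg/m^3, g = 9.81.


NPSHa = p_atm/(rho*g) - z_s - hf_s - p_vap/(rho*g).
p_atm/(rho*g) = 101.6*1000 / (1000*9.81) = 10.357 m.
p_vap/(rho*g) = 2.72*1000 / (1000*9.81) = 0.277 m.
NPSHa = 10.357 - 1.0 - 1.29 - 0.277
      = 7.79 m.

7.79


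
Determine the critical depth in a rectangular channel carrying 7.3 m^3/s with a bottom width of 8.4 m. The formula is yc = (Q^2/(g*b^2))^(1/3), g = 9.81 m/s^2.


Using yc = (Q^2 / (g * b^2))^(1/3):
Q^2 = 7.3^2 = 53.29.
g * b^2 = 9.81 * 8.4^2 = 9.81 * 70.56 = 692.19.
Q^2 / (g*b^2) = 53.29 / 692.19 = 0.077.
yc = 0.077^(1/3) = 0.4254 m.

0.4254


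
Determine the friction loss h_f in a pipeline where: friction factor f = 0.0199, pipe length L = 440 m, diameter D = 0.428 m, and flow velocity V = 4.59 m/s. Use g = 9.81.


Darcy-Weisbach equation: h_f = f * (L/D) * V^2/(2g).
f * L/D = 0.0199 * 440/0.428 = 20.4579.
V^2/(2g) = 4.59^2 / (2*9.81) = 21.0681 / 19.62 = 1.0738 m.
h_f = 20.4579 * 1.0738 = 21.968 m.

21.968


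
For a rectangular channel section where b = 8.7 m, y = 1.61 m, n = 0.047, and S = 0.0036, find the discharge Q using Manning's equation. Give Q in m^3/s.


For a rectangular channel, the cross-sectional area A = b * y = 8.7 * 1.61 = 14.01 m^2.
The wetted perimeter P = b + 2y = 8.7 + 2*1.61 = 11.92 m.
Hydraulic radius R = A/P = 14.01/11.92 = 1.1751 m.
Velocity V = (1/n)*R^(2/3)*S^(1/2) = (1/0.047)*1.1751^(2/3)*0.0036^(1/2) = 1.4216 m/s.
Discharge Q = A * V = 14.01 * 1.4216 = 19.912 m^3/s.

19.912


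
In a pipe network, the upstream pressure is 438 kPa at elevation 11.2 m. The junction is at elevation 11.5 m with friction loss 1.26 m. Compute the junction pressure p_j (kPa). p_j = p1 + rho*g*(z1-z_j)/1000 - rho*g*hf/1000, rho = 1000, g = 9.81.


Junction pressure: p_j = p1 + rho*g*(z1 - z_j)/1000 - rho*g*hf/1000.
Elevation term = 1000*9.81*(11.2 - 11.5)/1000 = -2.943 kPa.
Friction term = 1000*9.81*1.26/1000 = 12.361 kPa.
p_j = 438 + -2.943 - 12.361 = 422.7 kPa.

422.7


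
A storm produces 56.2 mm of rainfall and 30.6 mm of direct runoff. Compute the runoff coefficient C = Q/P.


The runoff coefficient C = runoff depth / rainfall depth.
C = 30.6 / 56.2
  = 0.5445.

0.5445


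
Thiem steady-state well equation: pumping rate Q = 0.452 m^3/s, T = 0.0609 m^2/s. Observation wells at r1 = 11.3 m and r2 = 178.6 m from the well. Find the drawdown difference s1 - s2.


Thiem equation: s1 - s2 = Q/(2*pi*T) * ln(r2/r1).
ln(r2/r1) = ln(178.6/11.3) = 2.7603.
Q/(2*pi*T) = 0.452 / (2*pi*0.0609) = 0.452 / 0.3826 = 1.1812.
s1 - s2 = 1.1812 * 2.7603 = 3.2607 m.

3.2607


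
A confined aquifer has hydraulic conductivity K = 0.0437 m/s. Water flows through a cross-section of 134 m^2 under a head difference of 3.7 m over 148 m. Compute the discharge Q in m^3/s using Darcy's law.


Darcy's law: Q = K * A * i, where i = dh/L.
Hydraulic gradient i = 3.7 / 148 = 0.025.
Q = 0.0437 * 134 * 0.025
  = 0.1464 m^3/s.

0.1464


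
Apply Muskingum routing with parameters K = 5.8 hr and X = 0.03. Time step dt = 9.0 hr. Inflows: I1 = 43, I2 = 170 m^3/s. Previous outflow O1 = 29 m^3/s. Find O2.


Muskingum coefficients:
denom = 2*K*(1-X) + dt = 2*5.8*(1-0.03) + 9.0 = 20.252.
C0 = (dt - 2*K*X)/denom = (9.0 - 2*5.8*0.03)/20.252 = 0.4272.
C1 = (dt + 2*K*X)/denom = (9.0 + 2*5.8*0.03)/20.252 = 0.4616.
C2 = (2*K*(1-X) - dt)/denom = 0.1112.
O2 = C0*I2 + C1*I1 + C2*O1
   = 0.4272*170 + 0.4616*43 + 0.1112*29
   = 95.7 m^3/s.

95.7


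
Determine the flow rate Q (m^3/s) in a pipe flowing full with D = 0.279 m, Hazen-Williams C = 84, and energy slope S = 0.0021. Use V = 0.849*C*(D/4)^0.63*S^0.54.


For a full circular pipe, R = D/4 = 0.279/4 = 0.0698 m.
V = 0.849 * 84 * 0.0698^0.63 * 0.0021^0.54
  = 0.849 * 84 * 0.186824 * 0.03581
  = 0.4771 m/s.
Pipe area A = pi*D^2/4 = pi*0.279^2/4 = 0.0611 m^2.
Q = A * V = 0.0611 * 0.4771 = 0.0292 m^3/s.

0.0292


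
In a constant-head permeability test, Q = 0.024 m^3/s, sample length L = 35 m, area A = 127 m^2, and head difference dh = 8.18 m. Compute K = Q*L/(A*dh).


From K = Q*L / (A*dh):
Numerator: Q*L = 0.024 * 35 = 0.84.
Denominator: A*dh = 127 * 8.18 = 1038.86.
K = 0.84 / 1038.86 = 0.000809 m/s.

0.000809


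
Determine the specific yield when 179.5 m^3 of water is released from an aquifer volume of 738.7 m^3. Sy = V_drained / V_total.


Specific yield Sy = Volume drained / Total volume.
Sy = 179.5 / 738.7
   = 0.243.

0.243


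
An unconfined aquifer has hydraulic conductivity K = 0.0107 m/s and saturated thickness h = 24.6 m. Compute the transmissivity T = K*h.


Transmissivity is defined as T = K * h.
T = 0.0107 * 24.6
  = 0.2632 m^2/s.

0.2632


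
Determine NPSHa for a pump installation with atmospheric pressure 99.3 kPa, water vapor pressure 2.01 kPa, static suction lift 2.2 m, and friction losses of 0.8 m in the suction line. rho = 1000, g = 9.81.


NPSHa = p_atm/(rho*g) - z_s - hf_s - p_vap/(rho*g).
p_atm/(rho*g) = 99.3*1000 / (1000*9.81) = 10.122 m.
p_vap/(rho*g) = 2.01*1000 / (1000*9.81) = 0.205 m.
NPSHa = 10.122 - 2.2 - 0.8 - 0.205
      = 6.92 m.

6.92


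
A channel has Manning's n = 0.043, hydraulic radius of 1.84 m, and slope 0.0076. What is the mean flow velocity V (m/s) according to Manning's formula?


Manning's equation gives V = (1/n) * R^(2/3) * S^(1/2).
First, compute R^(2/3) = 1.84^(2/3) = 1.5016.
Next, S^(1/2) = 0.0076^(1/2) = 0.087178.
Then 1/n = 1/0.043 = 23.26.
V = 23.26 * 1.5016 * 0.087178 = 3.0443 m/s.

3.0443


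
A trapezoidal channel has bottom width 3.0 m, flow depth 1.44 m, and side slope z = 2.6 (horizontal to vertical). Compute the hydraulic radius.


For a trapezoidal section with side slope z:
A = (b + z*y)*y = (3.0 + 2.6*1.44)*1.44 = 9.711 m^2.
P = b + 2*y*sqrt(1 + z^2) = 3.0 + 2*1.44*sqrt(1 + 2.6^2) = 11.023 m.
R = A/P = 9.711 / 11.023 = 0.881 m.

0.881


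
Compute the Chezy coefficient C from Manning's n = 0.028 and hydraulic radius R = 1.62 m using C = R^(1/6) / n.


The Chezy coefficient relates to Manning's n through C = R^(1/6) / n.
R^(1/6) = 1.62^(1/6) = 1.083725.
C = 1.083725 / 0.028 = 38.7 m^(1/2)/s.

38.7


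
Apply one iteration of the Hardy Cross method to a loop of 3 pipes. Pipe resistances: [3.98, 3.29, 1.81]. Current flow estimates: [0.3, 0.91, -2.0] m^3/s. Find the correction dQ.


Numerator terms (r*Q*|Q|): 3.98*0.3*|0.3| = 0.3582; 3.29*0.91*|0.91| = 2.7244; 1.81*-2.0*|-2.0| = -7.24.
Sum of numerator = -4.1574.
Denominator terms (r*|Q|): 3.98*|0.3| = 1.194; 3.29*|0.91| = 2.9939; 1.81*|-2.0| = 3.62.
2 * sum of denominator = 2 * 7.8079 = 15.6158.
dQ = --4.1574 / 15.6158 = 0.2662 m^3/s.

0.2662


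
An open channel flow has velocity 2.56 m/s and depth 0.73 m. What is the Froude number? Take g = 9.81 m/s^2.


The Froude number is defined as Fr = V / sqrt(g*y).
g*y = 9.81 * 0.73 = 7.1613.
sqrt(g*y) = sqrt(7.1613) = 2.6761.
Fr = 2.56 / 2.6761 = 0.9566.

0.9566


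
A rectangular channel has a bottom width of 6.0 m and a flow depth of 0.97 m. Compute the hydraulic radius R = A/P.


For a rectangular section:
Flow area A = b * y = 6.0 * 0.97 = 5.82 m^2.
Wetted perimeter P = b + 2y = 6.0 + 2*0.97 = 7.94 m.
Hydraulic radius R = A/P = 5.82 / 7.94 = 0.733 m.

0.733


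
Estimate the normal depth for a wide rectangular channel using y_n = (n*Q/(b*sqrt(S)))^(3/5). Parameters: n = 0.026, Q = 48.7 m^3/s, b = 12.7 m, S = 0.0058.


We use the wide-channel approximation y_n = (n*Q/(b*sqrt(S)))^(3/5).
sqrt(S) = sqrt(0.0058) = 0.076158.
Numerator: n*Q = 0.026 * 48.7 = 1.2662.
Denominator: b*sqrt(S) = 12.7 * 0.076158 = 0.967207.
arg = 1.3091.
y_n = 1.3091^(3/5) = 1.1754 m.

1.1754


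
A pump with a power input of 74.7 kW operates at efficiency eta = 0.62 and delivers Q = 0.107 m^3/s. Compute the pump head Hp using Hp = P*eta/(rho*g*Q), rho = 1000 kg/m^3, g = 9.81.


Pump head formula: Hp = P * eta / (rho * g * Q).
Numerator: P * eta = 74.7 * 1000 * 0.62 = 46314.0 W.
Denominator: rho * g * Q = 1000 * 9.81 * 0.107 = 1049.67.
Hp = 46314.0 / 1049.67 = 44.12 m.

44.12


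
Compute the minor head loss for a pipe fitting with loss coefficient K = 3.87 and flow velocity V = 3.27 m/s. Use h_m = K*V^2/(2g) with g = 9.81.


Minor loss formula: h_m = K * V^2/(2g).
V^2 = 3.27^2 = 10.6929.
V^2/(2g) = 10.6929 / 19.62 = 0.545 m.
h_m = 3.87 * 0.545 = 2.1092 m.

2.1092


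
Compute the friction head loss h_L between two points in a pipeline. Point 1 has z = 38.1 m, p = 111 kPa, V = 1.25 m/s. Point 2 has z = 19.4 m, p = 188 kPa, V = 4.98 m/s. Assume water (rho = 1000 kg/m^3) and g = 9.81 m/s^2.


Total head at each section: H = z + p/(rho*g) + V^2/(2g).
H1 = 38.1 + 111*1000/(1000*9.81) + 1.25^2/(2*9.81)
   = 38.1 + 11.315 + 0.0796
   = 49.495 m.
H2 = 19.4 + 188*1000/(1000*9.81) + 4.98^2/(2*9.81)
   = 19.4 + 19.164 + 1.264
   = 39.828 m.
h_L = H1 - H2 = 49.495 - 39.828 = 9.666 m.

9.666


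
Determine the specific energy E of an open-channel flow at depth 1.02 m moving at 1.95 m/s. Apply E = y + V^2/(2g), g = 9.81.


Specific energy E = y + V^2/(2g).
Velocity head = V^2/(2g) = 1.95^2 / (2*9.81) = 3.8025 / 19.62 = 0.1938 m.
E = 1.02 + 0.1938 = 1.2138 m.

1.2138


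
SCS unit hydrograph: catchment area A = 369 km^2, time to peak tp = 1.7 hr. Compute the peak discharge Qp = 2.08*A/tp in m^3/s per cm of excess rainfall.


SCS formula: Qp = 2.08 * A / tp.
Qp = 2.08 * 369 / 1.7
   = 767.52 / 1.7
   = 451.48 m^3/s per cm.

451.48


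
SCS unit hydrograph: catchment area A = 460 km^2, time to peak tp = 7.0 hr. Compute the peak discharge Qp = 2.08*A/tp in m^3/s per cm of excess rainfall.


SCS formula: Qp = 2.08 * A / tp.
Qp = 2.08 * 460 / 7.0
   = 956.8 / 7.0
   = 136.69 m^3/s per cm.

136.69


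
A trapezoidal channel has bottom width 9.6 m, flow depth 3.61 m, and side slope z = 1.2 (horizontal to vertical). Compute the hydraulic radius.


For a trapezoidal section with side slope z:
A = (b + z*y)*y = (9.6 + 1.2*3.61)*3.61 = 50.295 m^2.
P = b + 2*y*sqrt(1 + z^2) = 9.6 + 2*3.61*sqrt(1 + 1.2^2) = 20.878 m.
R = A/P = 50.295 / 20.878 = 2.409 m.

2.409


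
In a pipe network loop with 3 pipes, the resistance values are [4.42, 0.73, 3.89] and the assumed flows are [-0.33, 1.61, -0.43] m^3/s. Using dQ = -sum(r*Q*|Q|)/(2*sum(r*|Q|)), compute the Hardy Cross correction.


Numerator terms (r*Q*|Q|): 4.42*-0.33*|-0.33| = -0.4813; 0.73*1.61*|1.61| = 1.8922; 3.89*-0.43*|-0.43| = -0.7193.
Sum of numerator = 0.6916.
Denominator terms (r*|Q|): 4.42*|-0.33| = 1.4586; 0.73*|1.61| = 1.1753; 3.89*|-0.43| = 1.6727.
2 * sum of denominator = 2 * 4.3066 = 8.6132.
dQ = -0.6916 / 8.6132 = -0.0803 m^3/s.

-0.0803


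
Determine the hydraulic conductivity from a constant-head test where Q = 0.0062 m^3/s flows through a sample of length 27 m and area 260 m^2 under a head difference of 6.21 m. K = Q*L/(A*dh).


From K = Q*L / (A*dh):
Numerator: Q*L = 0.0062 * 27 = 0.1674.
Denominator: A*dh = 260 * 6.21 = 1614.6.
K = 0.1674 / 1614.6 = 0.000104 m/s.

0.000104


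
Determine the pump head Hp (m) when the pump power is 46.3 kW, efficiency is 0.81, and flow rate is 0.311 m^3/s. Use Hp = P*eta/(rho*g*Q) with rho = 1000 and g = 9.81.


Pump head formula: Hp = P * eta / (rho * g * Q).
Numerator: P * eta = 46.3 * 1000 * 0.81 = 37503.0 W.
Denominator: rho * g * Q = 1000 * 9.81 * 0.311 = 3050.91.
Hp = 37503.0 / 3050.91 = 12.29 m.

12.29


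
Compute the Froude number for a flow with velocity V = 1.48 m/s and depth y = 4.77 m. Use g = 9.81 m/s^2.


The Froude number is defined as Fr = V / sqrt(g*y).
g*y = 9.81 * 4.77 = 46.7937.
sqrt(g*y) = sqrt(46.7937) = 6.8406.
Fr = 1.48 / 6.8406 = 0.2164.

0.2164


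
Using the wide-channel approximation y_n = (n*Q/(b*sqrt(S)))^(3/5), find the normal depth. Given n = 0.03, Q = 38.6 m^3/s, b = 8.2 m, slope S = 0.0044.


We use the wide-channel approximation y_n = (n*Q/(b*sqrt(S)))^(3/5).
sqrt(S) = sqrt(0.0044) = 0.066332.
Numerator: n*Q = 0.03 * 38.6 = 1.158.
Denominator: b*sqrt(S) = 8.2 * 0.066332 = 0.543922.
arg = 2.129.
y_n = 2.129^(3/5) = 1.5736 m.

1.5736


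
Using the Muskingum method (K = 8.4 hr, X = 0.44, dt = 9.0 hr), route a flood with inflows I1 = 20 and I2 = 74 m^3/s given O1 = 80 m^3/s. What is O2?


Muskingum coefficients:
denom = 2*K*(1-X) + dt = 2*8.4*(1-0.44) + 9.0 = 18.408.
C0 = (dt - 2*K*X)/denom = (9.0 - 2*8.4*0.44)/18.408 = 0.0874.
C1 = (dt + 2*K*X)/denom = (9.0 + 2*8.4*0.44)/18.408 = 0.8905.
C2 = (2*K*(1-X) - dt)/denom = 0.0222.
O2 = C0*I2 + C1*I1 + C2*O1
   = 0.0874*74 + 0.8905*20 + 0.0222*80
   = 26.05 m^3/s.

26.05


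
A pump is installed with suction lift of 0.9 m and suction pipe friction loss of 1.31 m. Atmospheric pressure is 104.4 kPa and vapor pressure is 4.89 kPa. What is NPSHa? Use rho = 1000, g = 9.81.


NPSHa = p_atm/(rho*g) - z_s - hf_s - p_vap/(rho*g).
p_atm/(rho*g) = 104.4*1000 / (1000*9.81) = 10.642 m.
p_vap/(rho*g) = 4.89*1000 / (1000*9.81) = 0.498 m.
NPSHa = 10.642 - 0.9 - 1.31 - 0.498
      = 7.93 m.

7.93


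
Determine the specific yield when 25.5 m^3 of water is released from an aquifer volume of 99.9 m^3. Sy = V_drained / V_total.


Specific yield Sy = Volume drained / Total volume.
Sy = 25.5 / 99.9
   = 0.2553.

0.2553


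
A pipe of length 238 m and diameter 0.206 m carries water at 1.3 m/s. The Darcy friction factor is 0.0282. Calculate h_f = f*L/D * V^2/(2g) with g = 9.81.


Darcy-Weisbach equation: h_f = f * (L/D) * V^2/(2g).
f * L/D = 0.0282 * 238/0.206 = 32.5806.
V^2/(2g) = 1.3^2 / (2*9.81) = 1.69 / 19.62 = 0.0861 m.
h_f = 32.5806 * 0.0861 = 2.806 m.

2.806


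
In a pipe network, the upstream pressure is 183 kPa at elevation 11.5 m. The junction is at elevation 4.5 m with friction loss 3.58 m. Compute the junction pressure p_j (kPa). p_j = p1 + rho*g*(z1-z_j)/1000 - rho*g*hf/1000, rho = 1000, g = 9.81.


Junction pressure: p_j = p1 + rho*g*(z1 - z_j)/1000 - rho*g*hf/1000.
Elevation term = 1000*9.81*(11.5 - 4.5)/1000 = 68.67 kPa.
Friction term = 1000*9.81*3.58/1000 = 35.12 kPa.
p_j = 183 + 68.67 - 35.12 = 216.55 kPa.

216.55


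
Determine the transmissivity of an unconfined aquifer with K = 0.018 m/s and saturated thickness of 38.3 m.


Transmissivity is defined as T = K * h.
T = 0.018 * 38.3
  = 0.6894 m^2/s.

0.6894


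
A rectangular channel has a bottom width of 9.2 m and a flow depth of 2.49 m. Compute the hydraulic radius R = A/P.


For a rectangular section:
Flow area A = b * y = 9.2 * 2.49 = 22.91 m^2.
Wetted perimeter P = b + 2y = 9.2 + 2*2.49 = 14.18 m.
Hydraulic radius R = A/P = 22.91 / 14.18 = 1.6155 m.

1.6155


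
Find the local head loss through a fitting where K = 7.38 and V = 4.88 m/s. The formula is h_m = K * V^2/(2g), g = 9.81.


Minor loss formula: h_m = K * V^2/(2g).
V^2 = 4.88^2 = 23.8144.
V^2/(2g) = 23.8144 / 19.62 = 1.2138 m.
h_m = 7.38 * 1.2138 = 8.9577 m.

8.9577


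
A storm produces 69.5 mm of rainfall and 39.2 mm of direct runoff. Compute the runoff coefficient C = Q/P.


The runoff coefficient C = runoff depth / rainfall depth.
C = 39.2 / 69.5
  = 0.564.

0.564


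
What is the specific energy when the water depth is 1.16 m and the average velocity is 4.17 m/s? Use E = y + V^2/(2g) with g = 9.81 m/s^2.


Specific energy E = y + V^2/(2g).
Velocity head = V^2/(2g) = 4.17^2 / (2*9.81) = 17.3889 / 19.62 = 0.8863 m.
E = 1.16 + 0.8863 = 2.0463 m.

2.0463


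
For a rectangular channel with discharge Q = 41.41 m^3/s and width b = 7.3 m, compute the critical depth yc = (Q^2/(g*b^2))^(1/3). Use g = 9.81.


Using yc = (Q^2 / (g * b^2))^(1/3):
Q^2 = 41.41^2 = 1714.79.
g * b^2 = 9.81 * 7.3^2 = 9.81 * 53.29 = 522.77.
Q^2 / (g*b^2) = 1714.79 / 522.77 = 3.2802.
yc = 3.2802^(1/3) = 1.4858 m.

1.4858


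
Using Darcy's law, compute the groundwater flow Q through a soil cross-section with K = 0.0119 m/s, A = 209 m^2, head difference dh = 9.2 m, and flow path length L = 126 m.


Darcy's law: Q = K * A * i, where i = dh/L.
Hydraulic gradient i = 9.2 / 126 = 0.073016.
Q = 0.0119 * 209 * 0.073016
  = 0.1816 m^3/s.

0.1816


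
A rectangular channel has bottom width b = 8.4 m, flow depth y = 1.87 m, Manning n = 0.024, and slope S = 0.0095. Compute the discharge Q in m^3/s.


For a rectangular channel, the cross-sectional area A = b * y = 8.4 * 1.87 = 15.71 m^2.
The wetted perimeter P = b + 2y = 8.4 + 2*1.87 = 12.14 m.
Hydraulic radius R = A/P = 15.71/12.14 = 1.2939 m.
Velocity V = (1/n)*R^(2/3)*S^(1/2) = (1/0.024)*1.2939^(2/3)*0.0095^(1/2) = 4.8223 m/s.
Discharge Q = A * V = 15.71 * 4.8223 = 75.748 m^3/s.

75.748


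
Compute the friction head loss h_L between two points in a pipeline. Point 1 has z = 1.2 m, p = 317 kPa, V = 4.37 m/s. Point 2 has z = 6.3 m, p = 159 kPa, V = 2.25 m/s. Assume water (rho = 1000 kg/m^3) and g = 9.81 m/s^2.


Total head at each section: H = z + p/(rho*g) + V^2/(2g).
H1 = 1.2 + 317*1000/(1000*9.81) + 4.37^2/(2*9.81)
   = 1.2 + 32.314 + 0.9733
   = 34.487 m.
H2 = 6.3 + 159*1000/(1000*9.81) + 2.25^2/(2*9.81)
   = 6.3 + 16.208 + 0.258
   = 22.766 m.
h_L = H1 - H2 = 34.487 - 22.766 = 11.721 m.

11.721


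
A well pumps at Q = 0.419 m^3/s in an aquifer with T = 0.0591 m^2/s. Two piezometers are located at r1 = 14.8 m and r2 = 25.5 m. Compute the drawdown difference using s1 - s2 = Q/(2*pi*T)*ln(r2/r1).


Thiem equation: s1 - s2 = Q/(2*pi*T) * ln(r2/r1).
ln(r2/r1) = ln(25.5/14.8) = 0.5441.
Q/(2*pi*T) = 0.419 / (2*pi*0.0591) = 0.419 / 0.3713 = 1.1284.
s1 - s2 = 1.1284 * 0.5441 = 0.6139 m.

0.6139


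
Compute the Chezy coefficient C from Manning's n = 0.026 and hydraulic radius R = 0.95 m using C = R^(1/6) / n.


The Chezy coefficient relates to Manning's n through C = R^(1/6) / n.
R^(1/6) = 0.95^(1/6) = 0.991488.
C = 0.991488 / 0.026 = 38.13 m^(1/2)/s.

38.13


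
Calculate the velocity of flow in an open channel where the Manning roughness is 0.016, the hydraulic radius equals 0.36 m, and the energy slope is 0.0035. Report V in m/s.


Manning's equation gives V = (1/n) * R^(2/3) * S^(1/2).
First, compute R^(2/3) = 0.36^(2/3) = 0.5061.
Next, S^(1/2) = 0.0035^(1/2) = 0.059161.
Then 1/n = 1/0.016 = 62.5.
V = 62.5 * 0.5061 * 0.059161 = 1.8712 m/s.

1.8712


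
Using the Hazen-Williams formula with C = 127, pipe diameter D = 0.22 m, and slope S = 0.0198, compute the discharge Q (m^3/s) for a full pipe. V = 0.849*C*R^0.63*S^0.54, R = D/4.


For a full circular pipe, R = D/4 = 0.22/4 = 0.055 m.
V = 0.849 * 127 * 0.055^0.63 * 0.0198^0.54
  = 0.849 * 127 * 0.160853 * 0.120282
  = 2.0861 m/s.
Pipe area A = pi*D^2/4 = pi*0.22^2/4 = 0.038 m^2.
Q = A * V = 0.038 * 2.0861 = 0.0793 m^3/s.

0.0793


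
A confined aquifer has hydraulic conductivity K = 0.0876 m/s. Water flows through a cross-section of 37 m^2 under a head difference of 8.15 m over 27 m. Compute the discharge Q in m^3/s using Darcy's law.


Darcy's law: Q = K * A * i, where i = dh/L.
Hydraulic gradient i = 8.15 / 27 = 0.301852.
Q = 0.0876 * 37 * 0.301852
  = 0.9784 m^3/s.

0.9784


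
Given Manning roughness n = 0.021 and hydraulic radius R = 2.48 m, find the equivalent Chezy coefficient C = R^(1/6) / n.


The Chezy coefficient relates to Manning's n through C = R^(1/6) / n.
R^(1/6) = 2.48^(1/6) = 1.163435.
C = 1.163435 / 0.021 = 55.4 m^(1/2)/s.

55.4


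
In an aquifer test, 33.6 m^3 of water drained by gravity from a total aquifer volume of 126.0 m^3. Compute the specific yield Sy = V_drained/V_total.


Specific yield Sy = Volume drained / Total volume.
Sy = 33.6 / 126.0
   = 0.2667.

0.2667


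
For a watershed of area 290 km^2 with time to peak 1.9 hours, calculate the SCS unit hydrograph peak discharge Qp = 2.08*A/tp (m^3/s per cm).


SCS formula: Qp = 2.08 * A / tp.
Qp = 2.08 * 290 / 1.9
   = 603.2 / 1.9
   = 317.47 m^3/s per cm.

317.47


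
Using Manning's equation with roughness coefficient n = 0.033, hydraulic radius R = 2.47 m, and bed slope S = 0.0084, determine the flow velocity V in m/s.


Manning's equation gives V = (1/n) * R^(2/3) * S^(1/2).
First, compute R^(2/3) = 2.47^(2/3) = 1.8272.
Next, S^(1/2) = 0.0084^(1/2) = 0.091652.
Then 1/n = 1/0.033 = 30.3.
V = 30.3 * 1.8272 * 0.091652 = 5.0749 m/s.

5.0749


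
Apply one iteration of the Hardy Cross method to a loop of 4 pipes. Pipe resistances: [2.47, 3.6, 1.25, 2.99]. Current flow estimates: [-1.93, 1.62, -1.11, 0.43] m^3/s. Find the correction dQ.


Numerator terms (r*Q*|Q|): 2.47*-1.93*|-1.93| = -9.2005; 3.6*1.62*|1.62| = 9.4478; 1.25*-1.11*|-1.11| = -1.5401; 2.99*0.43*|0.43| = 0.5529.
Sum of numerator = -0.7399.
Denominator terms (r*|Q|): 2.47*|-1.93| = 4.7671; 3.6*|1.62| = 5.832; 1.25*|-1.11| = 1.3875; 2.99*|0.43| = 1.2857.
2 * sum of denominator = 2 * 13.2723 = 26.5446.
dQ = --0.7399 / 26.5446 = 0.0279 m^3/s.

0.0279


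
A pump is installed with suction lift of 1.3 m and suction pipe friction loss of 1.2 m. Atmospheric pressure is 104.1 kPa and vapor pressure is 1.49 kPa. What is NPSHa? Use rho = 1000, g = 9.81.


NPSHa = p_atm/(rho*g) - z_s - hf_s - p_vap/(rho*g).
p_atm/(rho*g) = 104.1*1000 / (1000*9.81) = 10.612 m.
p_vap/(rho*g) = 1.49*1000 / (1000*9.81) = 0.152 m.
NPSHa = 10.612 - 1.3 - 1.2 - 0.152
      = 7.96 m.

7.96


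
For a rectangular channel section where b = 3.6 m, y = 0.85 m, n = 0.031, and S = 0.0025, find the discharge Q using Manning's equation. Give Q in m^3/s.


For a rectangular channel, the cross-sectional area A = b * y = 3.6 * 0.85 = 3.06 m^2.
The wetted perimeter P = b + 2y = 3.6 + 2*0.85 = 5.3 m.
Hydraulic radius R = A/P = 3.06/5.3 = 0.5774 m.
Velocity V = (1/n)*R^(2/3)*S^(1/2) = (1/0.031)*0.5774^(2/3)*0.0025^(1/2) = 1.1183 m/s.
Discharge Q = A * V = 3.06 * 1.1183 = 3.422 m^3/s.

3.422


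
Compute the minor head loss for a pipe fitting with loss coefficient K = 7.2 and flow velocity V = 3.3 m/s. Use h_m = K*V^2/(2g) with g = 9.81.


Minor loss formula: h_m = K * V^2/(2g).
V^2 = 3.3^2 = 10.89.
V^2/(2g) = 10.89 / 19.62 = 0.555 m.
h_m = 7.2 * 0.555 = 3.9963 m.

3.9963


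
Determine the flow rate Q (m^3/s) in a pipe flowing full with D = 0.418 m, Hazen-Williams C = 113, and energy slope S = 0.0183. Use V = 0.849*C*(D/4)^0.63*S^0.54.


For a full circular pipe, R = D/4 = 0.418/4 = 0.1045 m.
V = 0.849 * 113 * 0.1045^0.63 * 0.0183^0.54
  = 0.849 * 113 * 0.241015 * 0.115272
  = 2.6653 m/s.
Pipe area A = pi*D^2/4 = pi*0.418^2/4 = 0.1372 m^2.
Q = A * V = 0.1372 * 2.6653 = 0.3658 m^3/s.

0.3658
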